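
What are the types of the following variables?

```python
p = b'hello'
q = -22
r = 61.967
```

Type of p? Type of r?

p is bytes; r is float

bytes, float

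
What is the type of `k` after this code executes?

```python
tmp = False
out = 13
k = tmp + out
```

bool + int returns int (False is 0, so 0 + 13 = 13)

int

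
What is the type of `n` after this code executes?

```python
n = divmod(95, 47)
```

divmod() returns a tuple (quotient, remainder)

tuple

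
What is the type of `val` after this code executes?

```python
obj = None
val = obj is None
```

'is' comparison returns bool

bool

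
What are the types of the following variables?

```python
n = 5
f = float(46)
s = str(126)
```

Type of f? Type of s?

f is float; s is str

float, str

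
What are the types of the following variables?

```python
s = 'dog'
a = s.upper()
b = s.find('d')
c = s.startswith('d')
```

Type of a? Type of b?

str.upper() returns str; str.find() returns int

str, int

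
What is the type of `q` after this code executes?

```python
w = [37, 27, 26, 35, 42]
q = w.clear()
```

list.clear() returns None

NoneType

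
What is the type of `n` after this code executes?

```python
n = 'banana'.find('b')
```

str.find() returns int (index, or -1)

int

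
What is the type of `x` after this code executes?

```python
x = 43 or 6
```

'or' returns the first truthy value (43, which is int)

int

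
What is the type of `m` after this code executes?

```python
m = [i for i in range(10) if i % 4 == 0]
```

A list comprehension [...] produces a list

list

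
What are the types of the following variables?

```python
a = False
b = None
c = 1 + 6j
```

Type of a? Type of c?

a is bool; c is complex

bool, complex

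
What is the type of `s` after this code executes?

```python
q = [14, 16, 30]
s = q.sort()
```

list.sort() returns None (sorts in place)

NoneType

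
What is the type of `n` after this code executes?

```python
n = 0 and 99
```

'and' returns the first falsy value (0, which is int)

int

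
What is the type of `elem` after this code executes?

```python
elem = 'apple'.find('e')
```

str.find() returns int (index, or -1)

int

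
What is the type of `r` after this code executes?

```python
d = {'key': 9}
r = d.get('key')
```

dict.get() returns the value (int) when key is found

int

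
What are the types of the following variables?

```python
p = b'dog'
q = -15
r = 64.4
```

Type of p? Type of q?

p is bytes; q is int

bytes, int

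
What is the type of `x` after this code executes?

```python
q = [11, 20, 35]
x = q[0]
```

Indexing a list of ints returns int (q[0] = 11)

int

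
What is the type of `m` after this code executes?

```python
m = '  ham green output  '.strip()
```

str.strip() returns str

str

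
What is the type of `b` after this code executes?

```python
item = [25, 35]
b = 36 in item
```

'in' operator returns bool

bool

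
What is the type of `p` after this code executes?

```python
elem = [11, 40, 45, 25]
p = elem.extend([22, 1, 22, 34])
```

list.extend() returns None

NoneType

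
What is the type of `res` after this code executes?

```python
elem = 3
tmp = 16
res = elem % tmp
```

int % int returns int (3 % 16 = 3)

int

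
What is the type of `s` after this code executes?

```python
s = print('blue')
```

print() returns None

NoneType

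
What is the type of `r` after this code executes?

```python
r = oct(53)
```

oct() returns str representation

str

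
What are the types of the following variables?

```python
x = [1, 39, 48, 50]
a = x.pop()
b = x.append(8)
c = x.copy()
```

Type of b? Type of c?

list.append() returns None; list.copy() returns list

NoneType, list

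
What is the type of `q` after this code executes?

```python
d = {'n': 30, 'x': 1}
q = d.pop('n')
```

dict.pop() returns the value (int)

int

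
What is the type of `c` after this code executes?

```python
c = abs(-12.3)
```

abs() of float returns float

float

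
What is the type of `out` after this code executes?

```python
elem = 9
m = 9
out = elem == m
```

Equality comparison returns bool

bool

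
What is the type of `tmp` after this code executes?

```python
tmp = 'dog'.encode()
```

str.encode() returns bytes

bytes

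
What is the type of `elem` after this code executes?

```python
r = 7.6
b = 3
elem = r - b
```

float - int returns float (7.6 - 3 = 4.6)

float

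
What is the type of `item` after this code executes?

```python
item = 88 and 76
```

'and' returns the last value when all truthy (76, which is int)

int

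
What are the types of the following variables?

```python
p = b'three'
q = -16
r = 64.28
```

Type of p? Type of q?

p is bytes; q is int

bytes, int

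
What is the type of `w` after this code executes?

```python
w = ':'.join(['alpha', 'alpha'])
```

str.join() returns str

str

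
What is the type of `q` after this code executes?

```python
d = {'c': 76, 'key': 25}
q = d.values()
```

.values() returns a dict_values view object

dict_values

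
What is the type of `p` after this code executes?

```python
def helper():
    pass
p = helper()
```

A function with no return statement returns None

NoneType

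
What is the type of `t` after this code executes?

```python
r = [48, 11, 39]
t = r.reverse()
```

list.reverse() returns None

NoneType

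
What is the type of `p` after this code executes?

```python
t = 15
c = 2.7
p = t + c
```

int + float returns float (15 + 2.7 = 17.7)

float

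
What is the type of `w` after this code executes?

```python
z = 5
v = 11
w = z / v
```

int / int always returns float in Python 3 (5 / 11 = 0.454545)

float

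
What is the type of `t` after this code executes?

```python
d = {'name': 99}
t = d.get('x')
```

dict.get() returns None when key 'x' is not found and no default given

NoneType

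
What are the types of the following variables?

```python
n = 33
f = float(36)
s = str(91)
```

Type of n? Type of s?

n is int; s is str

int, str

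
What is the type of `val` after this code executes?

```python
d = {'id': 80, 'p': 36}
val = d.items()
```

dict.items() returns a dict_items view

dict_items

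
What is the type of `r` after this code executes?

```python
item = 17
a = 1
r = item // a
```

int // int returns int (17 // 1 = 17)

int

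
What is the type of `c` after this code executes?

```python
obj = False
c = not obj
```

'not' always returns bool

bool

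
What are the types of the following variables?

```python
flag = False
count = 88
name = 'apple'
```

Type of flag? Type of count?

flag is bool; count is int

bool, int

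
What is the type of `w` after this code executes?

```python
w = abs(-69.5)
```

abs() of float returns float

float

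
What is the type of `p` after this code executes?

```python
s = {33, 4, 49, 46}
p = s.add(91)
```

set.add() returns None (mutates in place)

NoneType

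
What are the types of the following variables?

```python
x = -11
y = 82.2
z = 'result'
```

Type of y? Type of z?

y is float; z is str

float, str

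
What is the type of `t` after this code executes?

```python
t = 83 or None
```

'or' returns first truthy value (83, int)

int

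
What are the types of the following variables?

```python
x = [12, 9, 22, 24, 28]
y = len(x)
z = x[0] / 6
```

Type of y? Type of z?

len() returns int; int / int returns float

int, float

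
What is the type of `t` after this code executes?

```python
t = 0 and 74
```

'and' returns the first falsy value (0, which is int)

int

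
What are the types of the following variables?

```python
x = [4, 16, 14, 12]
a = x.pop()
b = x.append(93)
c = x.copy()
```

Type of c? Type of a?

list.copy() returns list; list.pop() returns the element (int)

list, int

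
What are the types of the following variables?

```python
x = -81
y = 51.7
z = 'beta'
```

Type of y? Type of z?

y is float; z is str

float, str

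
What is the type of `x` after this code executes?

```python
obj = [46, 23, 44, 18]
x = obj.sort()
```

list.sort() returns None (sorts in place)

NoneType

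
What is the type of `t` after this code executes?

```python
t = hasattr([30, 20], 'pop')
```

hasattr() returns bool

bool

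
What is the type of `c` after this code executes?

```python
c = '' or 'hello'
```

'or' returns first truthy value ('hello', which is str)

str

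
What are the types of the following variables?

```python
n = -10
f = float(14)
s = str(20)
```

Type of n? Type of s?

n is int; s is str

int, str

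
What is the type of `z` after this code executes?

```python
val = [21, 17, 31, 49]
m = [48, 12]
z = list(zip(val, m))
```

list(zip(...)) returns a list of tuples

list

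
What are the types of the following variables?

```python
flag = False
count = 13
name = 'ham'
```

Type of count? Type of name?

count is int; name is str

int, str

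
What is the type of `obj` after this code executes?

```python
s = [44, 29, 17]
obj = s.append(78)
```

list.append() returns None (mutates in place)

NoneType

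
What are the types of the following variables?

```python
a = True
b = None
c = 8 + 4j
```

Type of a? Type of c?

a is bool; c is complex

bool, complex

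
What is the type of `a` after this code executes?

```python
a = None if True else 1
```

Ternary: condition is True, if branch (None) taken → NoneType

NoneType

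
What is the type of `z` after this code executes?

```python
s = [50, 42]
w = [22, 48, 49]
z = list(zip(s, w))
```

list(zip(...)) returns a list of tuples

list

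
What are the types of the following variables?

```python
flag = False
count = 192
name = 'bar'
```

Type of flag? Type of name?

flag is bool; name is str

bool, str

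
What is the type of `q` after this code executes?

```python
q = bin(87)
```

bin() returns str representation

str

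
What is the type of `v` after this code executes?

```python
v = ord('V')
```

ord() returns int (Unicode code point)

int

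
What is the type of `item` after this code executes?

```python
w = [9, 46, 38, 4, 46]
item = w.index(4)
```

list.index() returns int

int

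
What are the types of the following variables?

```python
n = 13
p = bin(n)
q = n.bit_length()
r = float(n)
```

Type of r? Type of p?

float() returns float; bin() returns str

float, str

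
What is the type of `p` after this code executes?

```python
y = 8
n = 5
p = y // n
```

int // int returns int (8 // 5 = 1)

int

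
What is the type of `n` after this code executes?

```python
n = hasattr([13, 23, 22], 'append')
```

hasattr() returns bool

bool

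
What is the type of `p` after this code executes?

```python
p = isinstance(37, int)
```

isinstance() returns bool

bool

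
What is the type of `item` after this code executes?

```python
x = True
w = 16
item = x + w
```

bool + int returns int (True is 1, so 1 + 16 = 17)

int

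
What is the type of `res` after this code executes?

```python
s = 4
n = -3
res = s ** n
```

int ** negative int returns float

float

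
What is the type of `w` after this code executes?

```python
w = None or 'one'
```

'or' with None returns the other value ('one', str)

str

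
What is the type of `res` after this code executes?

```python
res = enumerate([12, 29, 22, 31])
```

enumerate() returns an enumerate iterator object

enumerate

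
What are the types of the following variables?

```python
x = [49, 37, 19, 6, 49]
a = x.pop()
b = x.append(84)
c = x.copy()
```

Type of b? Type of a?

list.append() returns None; list.pop() returns the element (int)

NoneType, int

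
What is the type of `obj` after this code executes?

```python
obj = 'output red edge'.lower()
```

str.lower() returns str

str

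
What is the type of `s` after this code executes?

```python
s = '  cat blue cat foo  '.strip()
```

str.strip() returns str

str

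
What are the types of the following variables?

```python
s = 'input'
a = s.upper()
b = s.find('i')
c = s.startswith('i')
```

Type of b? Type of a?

str.find() returns int; str.upper() returns str

int, str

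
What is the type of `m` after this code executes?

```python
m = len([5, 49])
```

len() always returns int

int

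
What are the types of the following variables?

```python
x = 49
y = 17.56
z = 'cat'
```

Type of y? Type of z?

y is float; z is str

float, str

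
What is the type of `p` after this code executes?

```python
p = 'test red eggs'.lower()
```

str.lower() returns str

str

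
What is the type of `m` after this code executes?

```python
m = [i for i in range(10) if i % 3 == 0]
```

A list comprehension [...] produces a list

list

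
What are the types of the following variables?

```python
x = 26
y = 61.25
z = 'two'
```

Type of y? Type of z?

y is float; z is str

float, str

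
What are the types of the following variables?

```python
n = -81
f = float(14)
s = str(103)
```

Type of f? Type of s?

f is float; s is str

float, str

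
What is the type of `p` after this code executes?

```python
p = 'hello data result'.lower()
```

str.lower() returns str

str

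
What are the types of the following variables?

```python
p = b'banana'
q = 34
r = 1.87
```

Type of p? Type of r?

p is bytes; r is float

bytes, float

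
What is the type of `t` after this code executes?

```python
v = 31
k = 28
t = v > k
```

Comparison operators return bool

bool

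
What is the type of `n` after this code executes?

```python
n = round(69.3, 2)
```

round() with ndigits arg returns float

float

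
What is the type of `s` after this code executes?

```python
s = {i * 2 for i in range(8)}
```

A set comprehension {expr for x in iterable} produces a set

set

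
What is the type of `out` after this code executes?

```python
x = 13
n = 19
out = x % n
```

int % int returns int (13 % 19 = 13)

int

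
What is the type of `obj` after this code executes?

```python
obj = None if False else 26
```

Ternary: condition is False, else branch (26) taken → int

int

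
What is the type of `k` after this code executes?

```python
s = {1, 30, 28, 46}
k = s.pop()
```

Popping from a set of ints returns int

int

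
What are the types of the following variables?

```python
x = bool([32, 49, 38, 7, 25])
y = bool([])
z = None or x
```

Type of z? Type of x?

None or <bool> returns the bool; bool() returns bool

bool, bool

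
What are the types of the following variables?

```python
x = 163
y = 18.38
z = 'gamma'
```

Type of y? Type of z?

y is float; z is str

float, str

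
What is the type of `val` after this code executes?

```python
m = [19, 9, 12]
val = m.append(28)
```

list.append() returns None (mutates in place)

NoneType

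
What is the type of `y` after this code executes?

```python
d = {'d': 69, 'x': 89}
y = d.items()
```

dict.items() returns a dict_items view

dict_items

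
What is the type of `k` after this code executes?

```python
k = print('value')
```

print() returns None

NoneType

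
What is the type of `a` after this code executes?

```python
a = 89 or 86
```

'or' returns the first truthy value (89, which is int)

int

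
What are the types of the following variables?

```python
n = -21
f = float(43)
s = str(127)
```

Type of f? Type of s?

f is float; s is str

float, str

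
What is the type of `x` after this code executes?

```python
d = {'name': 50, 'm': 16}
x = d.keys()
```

.keys() returns a dict_keys view object

dict_keys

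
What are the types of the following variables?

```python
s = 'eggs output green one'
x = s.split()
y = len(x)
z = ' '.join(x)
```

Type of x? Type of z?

str.split() returns list; str.join() returns str

list, str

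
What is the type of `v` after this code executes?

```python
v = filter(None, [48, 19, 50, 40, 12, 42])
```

filter() returns a filter iterator object

filter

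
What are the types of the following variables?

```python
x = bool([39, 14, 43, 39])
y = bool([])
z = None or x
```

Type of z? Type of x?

None or <bool> returns the bool; bool() returns bool

bool, bool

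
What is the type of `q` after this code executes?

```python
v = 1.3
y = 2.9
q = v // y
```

float // float returns float (floor division preserves float type)

float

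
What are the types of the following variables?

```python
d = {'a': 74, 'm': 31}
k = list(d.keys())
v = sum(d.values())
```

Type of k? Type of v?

list(...) returns list; sum of int values returns int

list, int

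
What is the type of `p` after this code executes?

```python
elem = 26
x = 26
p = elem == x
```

Equality comparison returns bool

bool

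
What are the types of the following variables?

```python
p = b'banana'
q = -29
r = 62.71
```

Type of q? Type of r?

q is int; r is float

int, float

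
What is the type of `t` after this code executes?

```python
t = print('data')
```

print() returns None

NoneType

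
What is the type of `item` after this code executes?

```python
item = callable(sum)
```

callable() returns bool

bool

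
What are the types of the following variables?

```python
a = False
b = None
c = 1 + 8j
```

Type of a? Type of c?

a is bool; c is complex

bool, complex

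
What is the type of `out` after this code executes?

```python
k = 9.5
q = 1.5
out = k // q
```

float // float returns float (floor division preserves float type)

float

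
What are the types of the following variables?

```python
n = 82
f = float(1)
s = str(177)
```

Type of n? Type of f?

n is int; f is float

int, float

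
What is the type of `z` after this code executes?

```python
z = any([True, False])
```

any() returns bool

bool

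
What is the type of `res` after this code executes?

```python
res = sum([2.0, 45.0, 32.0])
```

sum() of floats returns float

float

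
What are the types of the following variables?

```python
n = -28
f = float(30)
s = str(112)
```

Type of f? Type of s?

f is float; s is str

float, str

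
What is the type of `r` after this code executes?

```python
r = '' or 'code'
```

'or' returns first truthy value ('code', which is str)

str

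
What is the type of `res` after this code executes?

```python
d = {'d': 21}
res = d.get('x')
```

dict.get() returns None when key 'x' is not found and no default given

NoneType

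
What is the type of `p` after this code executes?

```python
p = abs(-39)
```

abs() of int returns int

int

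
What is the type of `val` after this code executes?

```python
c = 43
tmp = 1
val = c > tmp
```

Comparison operators return bool

bool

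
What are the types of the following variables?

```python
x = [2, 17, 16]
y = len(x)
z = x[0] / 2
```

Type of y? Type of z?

len() returns int; int / int returns float

int, float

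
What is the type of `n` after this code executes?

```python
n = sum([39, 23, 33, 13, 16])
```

sum() of ints returns int

int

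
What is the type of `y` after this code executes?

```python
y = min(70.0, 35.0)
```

min() of floats returns float

float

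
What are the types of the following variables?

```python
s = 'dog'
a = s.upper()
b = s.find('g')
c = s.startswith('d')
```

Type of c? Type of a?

str.startswith() returns bool; str.upper() returns str

bool, str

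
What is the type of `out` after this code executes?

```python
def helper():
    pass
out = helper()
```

A function with no return statement returns None

NoneType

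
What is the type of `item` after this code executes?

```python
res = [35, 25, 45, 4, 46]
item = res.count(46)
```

list.count() returns int

int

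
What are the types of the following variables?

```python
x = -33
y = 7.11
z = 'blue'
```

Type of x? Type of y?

x is int; y is float

int, float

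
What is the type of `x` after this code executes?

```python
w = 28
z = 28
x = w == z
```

Equality comparison returns bool

bool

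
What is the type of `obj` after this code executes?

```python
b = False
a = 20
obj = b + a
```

bool + int returns int (False is 0, so 0 + 20 = 20)

int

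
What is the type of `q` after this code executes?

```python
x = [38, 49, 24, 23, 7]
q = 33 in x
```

'in' operator returns bool

bool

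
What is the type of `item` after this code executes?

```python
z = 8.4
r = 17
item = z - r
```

float - int returns float (8.4 - 17 = -8.6)

float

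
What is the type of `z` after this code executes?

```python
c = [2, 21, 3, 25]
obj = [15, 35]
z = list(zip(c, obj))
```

list(zip(...)) returns a list of tuples

list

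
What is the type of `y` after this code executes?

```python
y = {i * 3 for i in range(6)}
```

A set comprehension {expr for x in iterable} produces a set

set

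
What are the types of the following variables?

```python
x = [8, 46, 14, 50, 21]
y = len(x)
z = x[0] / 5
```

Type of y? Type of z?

len() returns int; int / int returns float

int, float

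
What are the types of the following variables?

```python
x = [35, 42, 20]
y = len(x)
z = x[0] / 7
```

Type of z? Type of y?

int / int returns float; len() returns int

float, int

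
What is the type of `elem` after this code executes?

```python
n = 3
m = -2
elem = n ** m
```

int ** negative int returns float

float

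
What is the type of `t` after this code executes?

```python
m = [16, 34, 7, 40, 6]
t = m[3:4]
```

Slicing a list always returns a list

list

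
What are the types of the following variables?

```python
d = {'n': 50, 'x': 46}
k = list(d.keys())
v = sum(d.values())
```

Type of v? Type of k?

sum of int values returns int; list(...) returns list

int, list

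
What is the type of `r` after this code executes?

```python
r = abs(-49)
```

abs() of int returns int

int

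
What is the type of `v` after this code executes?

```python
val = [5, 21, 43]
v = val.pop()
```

list.pop() returns the popped element (int here)

int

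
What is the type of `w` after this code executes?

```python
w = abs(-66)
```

abs() of int returns int

int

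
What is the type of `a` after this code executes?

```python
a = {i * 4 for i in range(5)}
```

A set comprehension {expr for x in iterable} produces a set

set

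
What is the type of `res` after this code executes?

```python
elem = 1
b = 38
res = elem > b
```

Comparison operators return bool

bool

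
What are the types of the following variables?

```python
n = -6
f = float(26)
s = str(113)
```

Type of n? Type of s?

n is int; s is str

int, str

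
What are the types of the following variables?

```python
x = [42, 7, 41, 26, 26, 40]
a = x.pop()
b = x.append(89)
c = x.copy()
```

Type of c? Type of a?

list.copy() returns list; list.pop() returns the element (int)

list, int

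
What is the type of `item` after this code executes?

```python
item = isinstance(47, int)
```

isinstance() returns bool

bool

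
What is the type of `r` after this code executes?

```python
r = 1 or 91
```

'or' returns the first truthy value (1, which is int)

int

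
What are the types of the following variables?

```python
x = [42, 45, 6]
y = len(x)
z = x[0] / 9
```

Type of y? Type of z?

len() returns int; int / int returns float

int, float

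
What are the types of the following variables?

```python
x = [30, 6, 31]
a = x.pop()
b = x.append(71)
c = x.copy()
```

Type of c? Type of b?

list.copy() returns list; list.append() returns None

list, NoneType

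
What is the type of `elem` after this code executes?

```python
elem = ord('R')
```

ord() returns int (Unicode code point)

int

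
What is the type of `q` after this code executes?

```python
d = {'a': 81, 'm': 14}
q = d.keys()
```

.keys() returns a dict_keys view object

dict_keys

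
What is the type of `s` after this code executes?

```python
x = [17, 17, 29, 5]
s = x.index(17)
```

list.index() returns int

int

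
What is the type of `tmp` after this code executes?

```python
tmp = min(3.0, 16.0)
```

min() of floats returns float

float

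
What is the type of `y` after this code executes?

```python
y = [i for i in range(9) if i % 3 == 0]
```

A list comprehension [...] produces a list

list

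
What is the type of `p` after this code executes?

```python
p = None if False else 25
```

Ternary: condition is False, else branch (25) taken → int

int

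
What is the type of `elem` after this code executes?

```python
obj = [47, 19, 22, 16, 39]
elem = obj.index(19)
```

list.index() returns int

int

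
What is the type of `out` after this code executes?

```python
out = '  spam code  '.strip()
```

str.strip() returns str

str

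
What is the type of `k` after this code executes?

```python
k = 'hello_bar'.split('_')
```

str.split() returns list

list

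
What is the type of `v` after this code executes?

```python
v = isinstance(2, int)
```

isinstance() returns bool

bool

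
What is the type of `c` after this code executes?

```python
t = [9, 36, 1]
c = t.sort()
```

list.sort() returns None (sorts in place)

NoneType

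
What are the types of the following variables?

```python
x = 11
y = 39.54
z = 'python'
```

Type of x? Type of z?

x is int; z is str

int, str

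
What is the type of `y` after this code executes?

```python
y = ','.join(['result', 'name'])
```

str.join() returns str

str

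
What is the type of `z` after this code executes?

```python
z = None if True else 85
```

Ternary: condition is True, if branch (None) taken → NoneType

NoneType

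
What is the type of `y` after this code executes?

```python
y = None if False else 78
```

Ternary: condition is False, else branch (78) taken → int

int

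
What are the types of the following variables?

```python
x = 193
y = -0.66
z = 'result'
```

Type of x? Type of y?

x is int; y is float

int, float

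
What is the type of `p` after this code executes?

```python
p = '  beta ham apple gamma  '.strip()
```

str.strip() returns str

str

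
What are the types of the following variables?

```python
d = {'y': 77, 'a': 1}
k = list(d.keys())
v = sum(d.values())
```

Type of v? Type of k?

sum of int values returns int; list(...) returns list

int, list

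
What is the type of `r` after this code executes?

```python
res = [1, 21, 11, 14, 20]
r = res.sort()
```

list.sort() returns None (sorts in place)

NoneType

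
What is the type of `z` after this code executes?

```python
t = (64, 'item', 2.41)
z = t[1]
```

Index 1 of tuple is 'item' which is str

str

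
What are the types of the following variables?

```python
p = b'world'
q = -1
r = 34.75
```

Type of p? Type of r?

p is bytes; r is float

bytes, float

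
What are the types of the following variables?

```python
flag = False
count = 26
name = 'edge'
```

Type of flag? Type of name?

flag is bool; name is str

bool, str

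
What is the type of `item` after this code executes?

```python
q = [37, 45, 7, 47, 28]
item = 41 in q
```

'in' operator returns bool

bool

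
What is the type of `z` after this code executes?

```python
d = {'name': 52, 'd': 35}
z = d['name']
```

Accessing dict[str, int] with key 'name' returns int value 52

int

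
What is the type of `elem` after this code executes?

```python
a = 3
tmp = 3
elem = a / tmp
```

int / int always returns float in Python 3 (3 / 3 = 1)

float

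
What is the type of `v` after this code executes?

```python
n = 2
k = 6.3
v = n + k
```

int + float returns float (2 + 6.3 = 8.3)

float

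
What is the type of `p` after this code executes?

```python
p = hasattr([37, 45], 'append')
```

hasattr() returns bool

bool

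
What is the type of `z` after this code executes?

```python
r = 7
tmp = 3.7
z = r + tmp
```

int + float returns float (7 + 3.7 = 10.7)

float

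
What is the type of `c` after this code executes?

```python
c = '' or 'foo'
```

'or' returns first truthy value ('foo', which is str)

str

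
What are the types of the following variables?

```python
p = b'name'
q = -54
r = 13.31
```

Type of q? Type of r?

q is int; r is float

int, float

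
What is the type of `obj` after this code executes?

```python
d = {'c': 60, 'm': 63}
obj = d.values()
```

.values() returns a dict_values view object

dict_values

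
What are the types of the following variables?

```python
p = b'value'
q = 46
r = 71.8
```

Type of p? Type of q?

p is bytes; q is int

bytes, int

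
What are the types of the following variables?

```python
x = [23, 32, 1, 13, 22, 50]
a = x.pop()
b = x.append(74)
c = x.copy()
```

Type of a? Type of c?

list.pop() returns the element (int); list.copy() returns list

int, list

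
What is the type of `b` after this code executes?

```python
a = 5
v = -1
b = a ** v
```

int ** negative int returns float

float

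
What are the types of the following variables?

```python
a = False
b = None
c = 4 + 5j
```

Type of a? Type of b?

a is bool; b is NoneType

bool, NoneType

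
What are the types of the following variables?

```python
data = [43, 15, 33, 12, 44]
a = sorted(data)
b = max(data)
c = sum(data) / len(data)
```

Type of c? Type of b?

int / int returns float; max of ints returns int

float, int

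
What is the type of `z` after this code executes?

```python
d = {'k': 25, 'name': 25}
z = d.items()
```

dict.items() returns a dict_items view

dict_items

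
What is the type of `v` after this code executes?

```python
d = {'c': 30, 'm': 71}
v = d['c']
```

Accessing dict[str, int] with key 'c' returns int value 30

int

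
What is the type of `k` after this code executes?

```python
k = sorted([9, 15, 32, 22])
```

sorted() always returns list

list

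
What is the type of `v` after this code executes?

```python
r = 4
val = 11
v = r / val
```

int / int always returns float in Python 3 (4 / 11 = 0.363636)

float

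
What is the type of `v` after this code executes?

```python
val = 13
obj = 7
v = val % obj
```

int % int returns int (13 % 7 = 6)

int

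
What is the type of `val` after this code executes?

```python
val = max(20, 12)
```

max() of ints returns int

int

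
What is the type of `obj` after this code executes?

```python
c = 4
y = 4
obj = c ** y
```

int ** positive int returns int (4 ** 4 = 256)

int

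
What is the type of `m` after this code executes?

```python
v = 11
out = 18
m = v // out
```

int // int returns int (11 // 18 = 0)

int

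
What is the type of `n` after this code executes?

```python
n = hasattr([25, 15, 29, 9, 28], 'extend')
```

hasattr() returns bool

bool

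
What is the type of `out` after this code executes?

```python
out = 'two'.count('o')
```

str.count() returns int

int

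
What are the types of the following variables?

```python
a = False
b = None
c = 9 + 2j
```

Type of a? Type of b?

a is bool; b is NoneType

bool, NoneType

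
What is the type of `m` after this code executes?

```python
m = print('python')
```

print() returns None

NoneType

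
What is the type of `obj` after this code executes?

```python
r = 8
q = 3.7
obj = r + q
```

int + float returns float (8 + 3.7 = 11.7)

float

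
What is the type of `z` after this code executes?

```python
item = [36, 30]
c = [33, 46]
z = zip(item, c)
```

zip() returns a zip iterator object

zip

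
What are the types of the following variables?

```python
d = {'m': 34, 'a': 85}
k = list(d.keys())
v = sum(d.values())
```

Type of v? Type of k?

sum of int values returns int; list(...) returns list

int, list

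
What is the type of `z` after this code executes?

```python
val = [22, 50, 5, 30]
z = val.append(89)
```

list.append() returns None (mutates in place)

NoneType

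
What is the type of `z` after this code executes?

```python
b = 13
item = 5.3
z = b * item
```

int * float returns float (13 * 5.3 = 68.9)

float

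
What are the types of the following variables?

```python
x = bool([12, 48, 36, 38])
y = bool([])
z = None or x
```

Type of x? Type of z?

bool() returns bool; None or <bool> returns the bool

bool, bool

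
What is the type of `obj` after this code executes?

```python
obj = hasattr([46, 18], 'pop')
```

hasattr() returns bool

bool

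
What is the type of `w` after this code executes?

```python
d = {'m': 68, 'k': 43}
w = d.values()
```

.values() returns a dict_values view object

dict_values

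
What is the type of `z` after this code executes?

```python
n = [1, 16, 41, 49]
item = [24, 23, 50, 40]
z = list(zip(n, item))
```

list(zip(...)) returns a list of tuples

list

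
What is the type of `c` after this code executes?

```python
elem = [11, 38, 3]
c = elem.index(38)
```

list.index() returns int

int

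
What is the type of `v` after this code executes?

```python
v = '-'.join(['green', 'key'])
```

str.join() returns str

str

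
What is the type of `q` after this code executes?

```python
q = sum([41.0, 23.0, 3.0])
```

sum() of floats returns float

float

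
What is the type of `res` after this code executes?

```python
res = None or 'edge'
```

'or' with None returns the other value ('edge', str)

str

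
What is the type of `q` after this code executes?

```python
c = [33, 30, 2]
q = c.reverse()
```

list.reverse() returns None

NoneType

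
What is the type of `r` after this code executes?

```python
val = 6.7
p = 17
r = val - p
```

float - int returns float (6.7 - 17 = -10.3)

float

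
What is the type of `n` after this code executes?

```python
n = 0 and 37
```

'and' returns the first falsy value (0, which is int)

int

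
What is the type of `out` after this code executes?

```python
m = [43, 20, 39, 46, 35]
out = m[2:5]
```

Slicing a list always returns a list

list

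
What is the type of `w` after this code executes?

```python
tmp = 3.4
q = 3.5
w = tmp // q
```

float // float returns float (floor division preserves float type)

float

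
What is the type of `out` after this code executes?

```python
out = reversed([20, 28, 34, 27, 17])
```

reversed() on a list returns a list_reverseiterator

list_reverseiterator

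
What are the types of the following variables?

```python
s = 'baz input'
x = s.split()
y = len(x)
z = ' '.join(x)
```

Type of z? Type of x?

str.join() returns str; str.split() returns list

str, list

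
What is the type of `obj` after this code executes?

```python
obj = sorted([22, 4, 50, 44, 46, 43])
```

sorted() always returns list

list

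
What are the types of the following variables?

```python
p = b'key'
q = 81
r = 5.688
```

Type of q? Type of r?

q is int; r is float

int, float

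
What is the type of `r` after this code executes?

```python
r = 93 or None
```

'or' returns first truthy value (93, int)

int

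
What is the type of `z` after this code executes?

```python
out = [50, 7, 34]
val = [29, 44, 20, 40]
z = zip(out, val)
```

zip() returns a zip iterator object

zip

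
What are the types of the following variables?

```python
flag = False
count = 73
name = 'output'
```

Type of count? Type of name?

count is int; name is str

int, str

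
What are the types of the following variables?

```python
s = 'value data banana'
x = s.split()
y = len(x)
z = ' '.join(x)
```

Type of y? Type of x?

len() returns int; str.split() returns list

int, list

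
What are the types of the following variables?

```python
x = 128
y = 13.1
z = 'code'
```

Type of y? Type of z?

y is float; z is str

float, str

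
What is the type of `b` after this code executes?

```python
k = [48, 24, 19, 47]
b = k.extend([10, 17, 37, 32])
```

list.extend() returns None

NoneType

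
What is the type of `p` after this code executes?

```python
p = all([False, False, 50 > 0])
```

all() returns bool

bool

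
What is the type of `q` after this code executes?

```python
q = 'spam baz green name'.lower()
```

str.lower() returns str

str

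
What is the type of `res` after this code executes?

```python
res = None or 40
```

'or' with None returns the other value (40, int)

int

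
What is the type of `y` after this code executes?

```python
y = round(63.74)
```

round() with no ndigits arg returns int

int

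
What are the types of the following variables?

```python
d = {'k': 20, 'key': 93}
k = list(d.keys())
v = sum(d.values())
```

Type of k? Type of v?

list(...) returns list; sum of int values returns int

list, int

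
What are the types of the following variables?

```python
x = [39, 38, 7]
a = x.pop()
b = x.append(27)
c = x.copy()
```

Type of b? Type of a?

list.append() returns None; list.pop() returns the element (int)

NoneType, int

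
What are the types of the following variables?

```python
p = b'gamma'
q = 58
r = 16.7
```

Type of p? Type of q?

p is bytes; q is int

bytes, int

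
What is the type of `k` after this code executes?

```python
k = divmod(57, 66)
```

divmod() returns a tuple (quotient, remainder)

tuple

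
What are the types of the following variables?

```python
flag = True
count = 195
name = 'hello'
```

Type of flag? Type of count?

flag is bool; count is int

bool, int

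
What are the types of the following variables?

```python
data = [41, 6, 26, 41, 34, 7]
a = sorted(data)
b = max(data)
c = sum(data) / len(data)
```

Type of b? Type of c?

max of ints returns int; int / int returns float

int, float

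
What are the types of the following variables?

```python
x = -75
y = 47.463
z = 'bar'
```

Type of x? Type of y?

x is int; y is float

int, float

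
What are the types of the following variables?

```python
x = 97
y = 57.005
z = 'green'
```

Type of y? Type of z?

y is float; z is str

float, str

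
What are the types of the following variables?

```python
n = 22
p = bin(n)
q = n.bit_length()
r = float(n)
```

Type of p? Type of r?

bin() returns str; float() returns float

str, float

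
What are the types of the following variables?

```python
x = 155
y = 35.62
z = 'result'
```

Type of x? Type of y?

x is int; y is float

int, float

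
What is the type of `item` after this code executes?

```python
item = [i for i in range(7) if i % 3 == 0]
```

A list comprehension [...] produces a list

list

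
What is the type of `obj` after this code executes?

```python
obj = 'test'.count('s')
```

str.count() returns int

int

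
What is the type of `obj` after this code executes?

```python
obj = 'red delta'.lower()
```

str.lower() returns str

str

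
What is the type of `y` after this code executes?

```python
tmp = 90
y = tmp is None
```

'is' comparison returns bool

bool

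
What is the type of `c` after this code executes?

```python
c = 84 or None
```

'or' returns first truthy value (84, int)

int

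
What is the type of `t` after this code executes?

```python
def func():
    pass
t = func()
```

A function with no return statement returns None

NoneType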